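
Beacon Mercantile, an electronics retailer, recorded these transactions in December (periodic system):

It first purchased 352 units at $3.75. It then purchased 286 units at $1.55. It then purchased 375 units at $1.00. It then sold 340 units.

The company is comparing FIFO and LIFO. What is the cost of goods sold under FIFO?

FIFO COGS: 340 @ $3.75 = $1,275.00
LIFO COGS: 340 @ $1.00 = $340.00

COGS = $1,275.00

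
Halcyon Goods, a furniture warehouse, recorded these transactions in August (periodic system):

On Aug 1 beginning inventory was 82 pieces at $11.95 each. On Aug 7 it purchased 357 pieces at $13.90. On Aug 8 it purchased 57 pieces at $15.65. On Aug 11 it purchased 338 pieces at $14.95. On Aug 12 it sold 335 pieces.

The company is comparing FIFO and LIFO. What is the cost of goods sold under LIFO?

COGS = $5,008.25

FIFO COGS: 82 @ $11.95 + 253 @ $13.90 = $4,496.60
LIFO COGS: 335 @ $14.95 = $5,008.25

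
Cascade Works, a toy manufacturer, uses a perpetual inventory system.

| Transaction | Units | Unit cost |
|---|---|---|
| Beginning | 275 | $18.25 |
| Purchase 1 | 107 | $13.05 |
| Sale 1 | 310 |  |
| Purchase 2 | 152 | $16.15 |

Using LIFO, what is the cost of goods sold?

COGS = $5,101.10

Sale 1 (310) [LIFO — newest first]: 107 @ $13.05 + 203 @ $18.25 = $5,101.10
Ending inventory: 72 @ $18.25 + 152 @ $16.15 = $3,768.80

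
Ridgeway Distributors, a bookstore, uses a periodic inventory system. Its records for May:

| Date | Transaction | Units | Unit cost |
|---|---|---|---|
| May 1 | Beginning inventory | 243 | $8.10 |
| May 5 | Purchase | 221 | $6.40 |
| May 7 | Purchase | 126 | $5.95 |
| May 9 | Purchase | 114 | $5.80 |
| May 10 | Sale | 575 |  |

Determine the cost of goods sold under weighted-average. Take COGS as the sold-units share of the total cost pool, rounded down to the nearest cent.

COGS = $3,915.22

May 10, sell 575: 575/704 × $4,793.60 → $3,915.22
Ending inventory (cost pool remaining) = $878.38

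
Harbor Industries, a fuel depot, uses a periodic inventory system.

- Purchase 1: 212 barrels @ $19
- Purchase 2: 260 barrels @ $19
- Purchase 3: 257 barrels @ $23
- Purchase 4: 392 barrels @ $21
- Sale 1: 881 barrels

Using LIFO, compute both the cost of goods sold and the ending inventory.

Sale 1 (881) [LIFO — newest first]: 392 @ $21 + 257 @ $23 + 232 @ $19 = $18,551
Ending inventory: 212 @ $19 + 28 @ $19 = $4,560
Check: goods available $23,111 = COGS $18,551 + ending $4,560

COGS = $18,551; ending inventory = $4,560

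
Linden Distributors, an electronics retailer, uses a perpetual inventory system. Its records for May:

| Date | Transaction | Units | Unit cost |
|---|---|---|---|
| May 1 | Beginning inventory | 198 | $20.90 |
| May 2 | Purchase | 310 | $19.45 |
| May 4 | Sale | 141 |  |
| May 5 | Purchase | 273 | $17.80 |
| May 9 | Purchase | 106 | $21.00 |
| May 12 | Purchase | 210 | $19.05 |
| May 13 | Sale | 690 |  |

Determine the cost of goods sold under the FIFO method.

COGS = $16,077.10

May 4, 141 sold [FIFO — oldest first]: 141 @ $20.90 = $2,946.90
May 13, 690 sold [FIFO — oldest first]: 57 @ $20.90 + 310 @ $19.45 + 273 @ $17.80 + 50 @ $21.00 = $13,130.20
Total COGS = $2,946.90 + $13,130.20 = $16,077.10
Ending inventory: 56 @ $21.00 + 210 @ $19.05 = $5,176.50
Check: goods available $21,253.60 = COGS $16,077.10 + ending $5,176.50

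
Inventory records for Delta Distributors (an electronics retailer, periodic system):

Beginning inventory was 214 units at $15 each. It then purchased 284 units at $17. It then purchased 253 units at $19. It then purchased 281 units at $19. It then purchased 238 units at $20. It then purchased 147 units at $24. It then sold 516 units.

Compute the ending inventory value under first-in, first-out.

Sale 1 (516) [FIFO — oldest first]: 214 @ $15 + 284 @ $17 + 18 @ $19 = $8,380
Ending inventory: 235 @ $19 + 281 @ $19 + 238 @ $20 + 147 @ $24 = $18,092
Check: goods available $26,472 = COGS $8,380 + ending $18,092

Ending inventory = $18,092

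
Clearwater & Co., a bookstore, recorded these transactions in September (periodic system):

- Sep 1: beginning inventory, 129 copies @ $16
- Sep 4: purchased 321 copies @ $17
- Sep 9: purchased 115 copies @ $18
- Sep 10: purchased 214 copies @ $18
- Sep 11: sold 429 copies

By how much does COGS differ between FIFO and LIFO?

FIFO COGS: 129 @ $16 + 300 @ $17 = $7,164
LIFO COGS: 214 @ $18 + 115 @ $18 + 100 @ $17 = $7,622
Difference = |$7,164 − $7,622| = $458

$458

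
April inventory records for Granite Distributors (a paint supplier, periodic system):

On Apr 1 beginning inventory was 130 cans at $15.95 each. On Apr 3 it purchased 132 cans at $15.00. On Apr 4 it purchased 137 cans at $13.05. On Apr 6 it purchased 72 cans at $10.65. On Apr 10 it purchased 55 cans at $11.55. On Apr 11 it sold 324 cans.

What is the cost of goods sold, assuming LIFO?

COGS = $4,089.90

Apr 11, 324 sold [LIFO — newest first]: 55 @ $11.55 + 72 @ $10.65 + 137 @ $13.05 + 60 @ $15.00 = $4,089.90
Ending inventory: 130 @ $15.95 + 72 @ $15.00 = $3,153.50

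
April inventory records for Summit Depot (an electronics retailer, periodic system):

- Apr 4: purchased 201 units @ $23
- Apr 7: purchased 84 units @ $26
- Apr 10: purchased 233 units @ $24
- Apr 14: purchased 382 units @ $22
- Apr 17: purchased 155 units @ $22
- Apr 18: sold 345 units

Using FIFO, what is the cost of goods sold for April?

COGS = $8,247

Apr 18, 345 sold [FIFO — oldest first]: 201 @ $23 + 84 @ $26 + 60 @ $24 = $8,247
Ending inventory: 173 @ $24 + 382 @ $22 + 155 @ $22 = $15,966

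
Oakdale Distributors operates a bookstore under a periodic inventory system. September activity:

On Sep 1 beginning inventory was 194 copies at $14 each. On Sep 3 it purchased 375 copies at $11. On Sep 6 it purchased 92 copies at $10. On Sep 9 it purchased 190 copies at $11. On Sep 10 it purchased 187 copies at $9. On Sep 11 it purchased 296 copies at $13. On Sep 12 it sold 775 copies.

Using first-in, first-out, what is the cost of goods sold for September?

COGS = $9,015

Sep 12, 775 sold [FIFO — oldest first]: 194 @ $14 + 375 @ $11 + 92 @ $10 + 114 @ $11 = $9,015
Ending inventory: 76 @ $11 + 187 @ $9 + 296 @ $13 = $6,367
Check: goods available $15,382 = COGS $9,015 + ending $6,367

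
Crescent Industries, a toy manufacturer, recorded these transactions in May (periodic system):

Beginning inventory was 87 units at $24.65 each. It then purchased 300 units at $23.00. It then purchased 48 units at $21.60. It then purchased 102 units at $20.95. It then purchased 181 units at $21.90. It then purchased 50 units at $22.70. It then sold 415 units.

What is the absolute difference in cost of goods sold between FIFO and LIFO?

$594.75

FIFO COGS: 87 @ $24.65 + 300 @ $23.00 + 28 @ $21.60 = $9,649.35
LIFO COGS: 50 @ $22.70 + 181 @ $21.90 + 102 @ $20.95 + 48 @ $21.60 + 34 @ $23.00 = $9,054.60
Difference = |$9,649.35 − $9,054.60| = $594.75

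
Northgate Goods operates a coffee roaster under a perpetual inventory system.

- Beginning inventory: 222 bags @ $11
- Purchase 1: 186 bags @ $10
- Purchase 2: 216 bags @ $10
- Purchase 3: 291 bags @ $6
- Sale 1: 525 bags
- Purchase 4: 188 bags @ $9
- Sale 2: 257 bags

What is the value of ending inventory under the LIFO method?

Ending inventory = $3,432

Sale 1 (525) [LIFO — newest first]: 291 @ $6 + 216 @ $10 + 18 @ $10 = $4,086
Sale 2 (257) [LIFO — newest first]: 188 @ $9 + 69 @ $10 = $2,382
Total COGS = $4,086 + $2,382 = $6,468
Ending inventory: 222 @ $11 + 99 @ $10 = $3,432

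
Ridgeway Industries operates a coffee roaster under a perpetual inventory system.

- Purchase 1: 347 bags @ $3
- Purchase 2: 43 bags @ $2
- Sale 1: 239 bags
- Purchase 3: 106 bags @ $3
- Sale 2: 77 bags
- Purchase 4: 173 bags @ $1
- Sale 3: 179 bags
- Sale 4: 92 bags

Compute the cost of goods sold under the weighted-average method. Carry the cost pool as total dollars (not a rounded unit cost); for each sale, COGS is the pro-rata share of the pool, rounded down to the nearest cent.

After Purchase 1: 347 on hand, pool $1,041.00 (≈ $3.0000 each)
After Purchase 2: 390 on hand, pool $1,127.00 (≈ $2.8897 each)
Sale 1, sell 239: 239/390 × $1,127.00 → $690.64
After Purchase 3: 257 on hand, pool $754.36 (≈ $2.9353 each)
Sale 2, sell 77: 77/257 × $754.36 → $226.01
After Purchase 4: 353 on hand, pool $701.35 (≈ $1.9868 each)
Sale 3, sell 179: 179/353 × $701.35 → $355.64
Sale 4, sell 92: 92/174 × $345.71 → $182.78
Total COGS = $690.64 + $226.01 + $355.64 + $182.78 = $1,455.07
Ending inventory (cost pool remaining) = $162.93
Check: goods available $1,618.00 = COGS $1,455.07 + ending $162.93

COGS = $1,455.07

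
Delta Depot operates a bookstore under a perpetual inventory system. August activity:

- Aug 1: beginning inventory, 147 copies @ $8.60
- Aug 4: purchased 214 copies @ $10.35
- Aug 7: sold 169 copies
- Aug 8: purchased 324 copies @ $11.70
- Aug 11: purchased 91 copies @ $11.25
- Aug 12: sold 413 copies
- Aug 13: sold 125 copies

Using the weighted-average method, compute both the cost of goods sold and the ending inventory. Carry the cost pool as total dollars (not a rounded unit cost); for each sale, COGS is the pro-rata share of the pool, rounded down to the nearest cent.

COGS = $7,536.01; ending inventory = $757.64

After Aug 1: 147 on hand, pool $1,264.20 (≈ $8.6000 each)
After Aug 4: 361 on hand, pool $3,479.10 (≈ $9.6374 each)
Aug 7, sell 169: 169/361 × $3,479.10 → $1,628.71
After Aug 8: 516 on hand, pool $5,641.19 (≈ $10.9325 each)
After Aug 11: 607 on hand, pool $6,664.94 (≈ $10.9801 each)
Aug 12, sell 413: 413/607 × $6,664.94 → $4,534.79
Aug 13, sell 125: 125/194 × $2,130.15 → $1,372.51
Total COGS = $1,628.71 + $4,534.79 + $1,372.51 = $7,536.01
Ending inventory (cost pool remaining) = $757.64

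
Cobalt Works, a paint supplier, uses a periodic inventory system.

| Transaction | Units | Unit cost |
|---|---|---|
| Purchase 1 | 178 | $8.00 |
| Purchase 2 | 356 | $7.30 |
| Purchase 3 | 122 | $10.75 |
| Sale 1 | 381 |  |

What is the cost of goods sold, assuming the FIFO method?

COGS = $2,905.90

Sale 1 (381) [FIFO — oldest first]: 178 @ $8.00 + 203 @ $7.30 = $2,905.90
Ending inventory: 153 @ $7.30 + 122 @ $10.75 = $2,428.40
Check: goods available $5,334.30 = COGS $2,905.90 + ending $2,428.40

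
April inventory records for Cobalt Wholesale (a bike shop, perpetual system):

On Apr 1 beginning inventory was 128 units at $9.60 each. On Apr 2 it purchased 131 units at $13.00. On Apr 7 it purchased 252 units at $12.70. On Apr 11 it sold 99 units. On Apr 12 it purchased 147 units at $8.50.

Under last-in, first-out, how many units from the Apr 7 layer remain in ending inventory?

Apr 11, 99 sold [LIFO — newest first]: 99 @ $12.70 = $1,257.30
Ending inventory: 128 @ $9.60 + 131 @ $13.00 + 153 @ $12.70 + 147 @ $8.50 = $6,124.40
Check: goods available $7,381.70 = COGS $1,257.30 + ending $6,124.40

153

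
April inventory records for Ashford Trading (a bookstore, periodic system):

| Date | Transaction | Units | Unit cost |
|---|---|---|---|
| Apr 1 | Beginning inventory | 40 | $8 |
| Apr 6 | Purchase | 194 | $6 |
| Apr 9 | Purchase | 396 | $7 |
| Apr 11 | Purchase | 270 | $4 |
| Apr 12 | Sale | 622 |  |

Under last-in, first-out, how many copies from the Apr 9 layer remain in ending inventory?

Apr 12, 622 sold [LIFO — newest first]: 270 @ $4 + 352 @ $7 = $3,544
Ending inventory: 40 @ $8 + 194 @ $6 + 44 @ $7 = $1,792
Check: goods available $5,336 = COGS $3,544 + ending $1,792

44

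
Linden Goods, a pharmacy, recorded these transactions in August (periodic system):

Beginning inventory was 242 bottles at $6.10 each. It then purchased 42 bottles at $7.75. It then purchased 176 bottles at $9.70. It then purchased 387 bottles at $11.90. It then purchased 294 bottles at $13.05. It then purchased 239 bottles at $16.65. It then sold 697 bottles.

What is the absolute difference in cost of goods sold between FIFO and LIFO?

$3,438.45

FIFO COGS: 242 @ $6.10 + 42 @ $7.75 + 176 @ $9.70 + 237 @ $11.90 = $6,329.20
LIFO COGS: 239 @ $16.65 + 294 @ $13.05 + 164 @ $11.90 = $9,767.65
Difference = |$6,329.20 − $9,767.65| = $3,438.45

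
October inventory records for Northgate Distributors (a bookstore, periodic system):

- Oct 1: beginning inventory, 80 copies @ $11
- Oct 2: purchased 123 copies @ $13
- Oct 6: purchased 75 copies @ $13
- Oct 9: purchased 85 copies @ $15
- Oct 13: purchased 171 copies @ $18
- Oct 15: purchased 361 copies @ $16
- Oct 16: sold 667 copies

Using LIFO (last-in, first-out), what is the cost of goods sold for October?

Oct 16, 667 sold [LIFO — newest first]: 361 @ $16 + 171 @ $18 + 85 @ $15 + 50 @ $13 = $10,779
Ending inventory: 80 @ $11 + 123 @ $13 + 25 @ $13 = $2,804
Check: goods available $13,583 = COGS $10,779 + ending $2,804

COGS = $10,779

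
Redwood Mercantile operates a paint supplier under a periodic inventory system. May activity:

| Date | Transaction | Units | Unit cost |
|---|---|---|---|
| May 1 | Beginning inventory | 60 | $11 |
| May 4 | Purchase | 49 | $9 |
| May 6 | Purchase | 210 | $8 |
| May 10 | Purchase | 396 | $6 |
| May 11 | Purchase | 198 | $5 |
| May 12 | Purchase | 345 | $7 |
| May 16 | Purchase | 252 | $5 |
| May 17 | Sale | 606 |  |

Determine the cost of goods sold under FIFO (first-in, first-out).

COGS = $4,503

May 17, 606 sold [FIFO — oldest first]: 60 @ $11 + 49 @ $9 + 210 @ $8 + 287 @ $6 = $4,503
Ending inventory: 109 @ $6 + 198 @ $5 + 345 @ $7 + 252 @ $5 = $5,319
Check: goods available $9,822 = COGS $4,503 + ending $5,319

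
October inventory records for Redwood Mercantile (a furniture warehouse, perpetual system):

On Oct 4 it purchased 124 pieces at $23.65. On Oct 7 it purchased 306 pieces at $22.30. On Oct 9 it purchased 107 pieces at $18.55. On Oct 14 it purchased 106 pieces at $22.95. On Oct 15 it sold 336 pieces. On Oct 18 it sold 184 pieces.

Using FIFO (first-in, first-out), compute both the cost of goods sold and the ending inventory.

COGS = $11,425.90; ending inventory = $2,748.05

Oct 15, 336 sold [FIFO — oldest first]: 124 @ $23.65 + 212 @ $22.30 = $7,660.20
Oct 18, 184 sold [FIFO — oldest first]: 94 @ $22.30 + 90 @ $18.55 = $3,765.70
Total COGS = $7,660.20 + $3,765.70 = $11,425.90
Ending inventory: 17 @ $18.55 + 106 @ $22.95 = $2,748.05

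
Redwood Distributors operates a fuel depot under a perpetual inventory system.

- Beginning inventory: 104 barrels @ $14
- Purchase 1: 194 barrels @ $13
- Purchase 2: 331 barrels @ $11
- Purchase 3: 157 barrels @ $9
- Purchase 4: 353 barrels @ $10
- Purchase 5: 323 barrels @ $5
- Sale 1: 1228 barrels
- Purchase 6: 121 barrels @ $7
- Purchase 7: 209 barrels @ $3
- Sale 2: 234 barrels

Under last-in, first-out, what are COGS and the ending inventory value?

Sale 1 (1228) [LIFO — newest first]: 323 @ $5 + 353 @ $10 + 157 @ $9 + 331 @ $11 + 64 @ $13 = $11,031
Sale 2 (234) [LIFO — newest first]: 209 @ $3 + 25 @ $7 = $802
Total COGS = $11,031 + $802 = $11,833
Ending inventory: 104 @ $14 + 130 @ $13 + 96 @ $7 = $3,818
Check: goods available $15,651 = COGS $11,833 + ending $3,818

COGS = $11,833; ending inventory = $3,818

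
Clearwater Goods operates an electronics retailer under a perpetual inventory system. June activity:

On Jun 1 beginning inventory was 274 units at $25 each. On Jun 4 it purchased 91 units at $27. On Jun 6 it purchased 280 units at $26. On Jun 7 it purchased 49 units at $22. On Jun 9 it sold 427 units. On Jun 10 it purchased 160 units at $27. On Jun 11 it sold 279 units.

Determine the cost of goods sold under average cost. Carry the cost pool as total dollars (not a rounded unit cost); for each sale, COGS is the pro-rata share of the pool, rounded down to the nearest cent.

After Jun 1: 274 on hand, pool $6,850.00 (≈ $25.0000 each)
After Jun 4: 365 on hand, pool $9,307.00 (≈ $25.4986 each)
After Jun 6: 645 on hand, pool $16,587.00 (≈ $25.7163 each)
After Jun 7: 694 on hand, pool $17,665.00 (≈ $25.4539 each)
Jun 9, sell 427: 427/694 × $17,665.00 → $10,868.81
After Jun 10: 427 on hand, pool $11,116.19 (≈ $26.0332 each)
Jun 11, sell 279: 279/427 × $11,116.19 → $7,263.27
Total COGS = $10,868.81 + $7,263.27 = $18,132.08
Ending inventory (cost pool remaining) = $3,852.92

COGS = $18,132.08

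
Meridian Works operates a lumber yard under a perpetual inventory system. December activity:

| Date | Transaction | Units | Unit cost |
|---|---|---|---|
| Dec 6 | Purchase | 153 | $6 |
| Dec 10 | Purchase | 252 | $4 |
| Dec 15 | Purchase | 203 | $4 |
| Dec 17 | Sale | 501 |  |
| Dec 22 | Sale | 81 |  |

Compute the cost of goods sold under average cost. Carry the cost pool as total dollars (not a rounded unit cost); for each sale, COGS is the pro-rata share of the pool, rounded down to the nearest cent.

After Dec 6: 153 on hand, pool $918.00 (≈ $6.0000 each)
After Dec 10: 405 on hand, pool $1,926.00 (≈ $4.7556 each)
After Dec 15: 608 on hand, pool $2,738.00 (≈ $4.5033 each)
Dec 17, sell 501: 501/608 × $2,738.00 → $2,256.14
Dec 22, sell 81: 81/107 × $481.86 → $364.77
Total COGS = $2,256.14 + $364.77 = $2,620.91
Ending inventory (cost pool remaining) = $117.09

COGS = $2,620.91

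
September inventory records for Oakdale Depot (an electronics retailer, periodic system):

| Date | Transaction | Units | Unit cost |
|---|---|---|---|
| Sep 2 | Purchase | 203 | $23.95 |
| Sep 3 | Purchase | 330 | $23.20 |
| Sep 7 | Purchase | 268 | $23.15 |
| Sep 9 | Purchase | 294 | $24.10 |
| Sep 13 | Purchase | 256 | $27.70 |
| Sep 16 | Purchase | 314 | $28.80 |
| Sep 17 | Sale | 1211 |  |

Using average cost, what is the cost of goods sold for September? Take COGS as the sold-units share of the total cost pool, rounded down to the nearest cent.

Sep 17, sell 1211: 1211/1665 × $41,941.85 → $30,505.45
Ending inventory (cost pool remaining) = $11,436.40

COGS = $30,505.45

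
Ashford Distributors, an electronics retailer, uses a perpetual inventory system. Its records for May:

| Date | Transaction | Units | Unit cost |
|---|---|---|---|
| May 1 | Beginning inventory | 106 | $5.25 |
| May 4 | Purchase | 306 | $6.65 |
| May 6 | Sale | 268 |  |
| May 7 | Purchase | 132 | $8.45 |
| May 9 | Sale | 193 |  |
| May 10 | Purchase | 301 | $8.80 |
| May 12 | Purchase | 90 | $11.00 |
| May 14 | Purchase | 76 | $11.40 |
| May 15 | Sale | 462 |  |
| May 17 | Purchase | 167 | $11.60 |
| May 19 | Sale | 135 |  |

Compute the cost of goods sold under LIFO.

May 6, 268 sold [LIFO — newest first]: 268 @ $6.65 = $1,782.20
May 9, 193 sold [LIFO — newest first]: 132 @ $8.45 + 38 @ $6.65 + 23 @ $5.25 = $1,488.85
May 15, 462 sold [LIFO — newest first]: 76 @ $11.40 + 90 @ $11.00 + 296 @ $8.80 = $4,461.20
May 19, 135 sold [LIFO — newest first]: 135 @ $11.60 = $1,566.00
Total COGS = $1,782.20 + $1,488.85 + $4,461.20 + $1,566.00 = $9,298.25
Ending inventory: 83 @ $5.25 + 5 @ $8.80 + 32 @ $11.60 = $850.95

COGS = $9,298.25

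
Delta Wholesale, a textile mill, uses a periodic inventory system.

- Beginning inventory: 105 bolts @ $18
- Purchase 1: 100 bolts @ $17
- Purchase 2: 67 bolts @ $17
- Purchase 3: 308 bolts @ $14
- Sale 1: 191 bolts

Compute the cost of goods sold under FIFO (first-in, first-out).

COGS = $3,352

Sale 1 (191) [FIFO — oldest first]: 105 @ $18 + 86 @ $17 = $3,352
Ending inventory: 14 @ $17 + 67 @ $17 + 308 @ $14 = $5,689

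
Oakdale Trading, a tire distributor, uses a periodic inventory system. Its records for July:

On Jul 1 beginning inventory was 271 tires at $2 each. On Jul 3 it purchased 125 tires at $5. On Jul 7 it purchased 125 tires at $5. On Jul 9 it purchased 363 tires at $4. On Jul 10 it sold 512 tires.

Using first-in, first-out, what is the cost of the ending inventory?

Jul 10, 512 sold [FIFO — oldest first]: 271 @ $2 + 125 @ $5 + 116 @ $5 = $1,747
Ending inventory: 9 @ $5 + 363 @ $4 = $1,497
Check: goods available $3,244 = COGS $1,747 + ending $1,497

Ending inventory = $1,497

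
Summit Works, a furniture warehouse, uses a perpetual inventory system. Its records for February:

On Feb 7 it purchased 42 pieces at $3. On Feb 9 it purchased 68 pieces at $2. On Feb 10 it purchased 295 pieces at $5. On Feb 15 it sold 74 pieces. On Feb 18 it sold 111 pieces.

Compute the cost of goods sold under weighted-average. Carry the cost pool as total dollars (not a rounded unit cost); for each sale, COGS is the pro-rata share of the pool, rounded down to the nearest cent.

COGS = $793.43

After Feb 7: 42 on hand, pool $126.00 (≈ $3.0000 each)
After Feb 9: 110 on hand, pool $262.00 (≈ $2.3818 each)
After Feb 10: 405 on hand, pool $1,737.00 (≈ $4.2889 each)
Feb 15, sell 74: 74/405 × $1,737.00 → $317.37
Feb 18, sell 111: 111/331 × $1,419.63 → $476.06
Total COGS = $317.37 + $476.06 = $793.43
Ending inventory (cost pool remaining) = $943.57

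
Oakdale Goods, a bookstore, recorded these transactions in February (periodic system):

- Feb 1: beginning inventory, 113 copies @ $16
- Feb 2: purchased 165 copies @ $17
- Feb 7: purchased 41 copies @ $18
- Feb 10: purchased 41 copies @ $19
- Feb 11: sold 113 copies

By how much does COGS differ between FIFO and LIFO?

FIFO COGS: 113 @ $16 = $1,808
LIFO COGS: 41 @ $19 + 41 @ $18 + 31 @ $17 = $2,044
Difference = |$1,808 − $2,044| = $236

$236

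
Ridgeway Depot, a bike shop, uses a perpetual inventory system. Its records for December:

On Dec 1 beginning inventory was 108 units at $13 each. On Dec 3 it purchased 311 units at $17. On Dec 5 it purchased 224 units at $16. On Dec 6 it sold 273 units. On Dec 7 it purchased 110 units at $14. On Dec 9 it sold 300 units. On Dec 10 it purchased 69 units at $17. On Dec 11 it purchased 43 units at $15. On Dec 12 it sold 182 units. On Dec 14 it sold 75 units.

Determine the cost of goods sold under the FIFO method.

Dec 6, 273 sold [FIFO — oldest first]: 108 @ $13 + 165 @ $17 = $4,209
Dec 9, 300 sold [FIFO — oldest first]: 146 @ $17 + 154 @ $16 = $4,946
Dec 12, 182 sold [FIFO — oldest first]: 70 @ $16 + 110 @ $14 + 2 @ $17 = $2,694
Dec 14, 75 sold [FIFO — oldest first]: 67 @ $17 + 8 @ $15 = $1,259
Total COGS = $4,209 + $4,946 + $2,694 + $1,259 = $13,108
Ending inventory: 35 @ $15 = $525

COGS = $13,108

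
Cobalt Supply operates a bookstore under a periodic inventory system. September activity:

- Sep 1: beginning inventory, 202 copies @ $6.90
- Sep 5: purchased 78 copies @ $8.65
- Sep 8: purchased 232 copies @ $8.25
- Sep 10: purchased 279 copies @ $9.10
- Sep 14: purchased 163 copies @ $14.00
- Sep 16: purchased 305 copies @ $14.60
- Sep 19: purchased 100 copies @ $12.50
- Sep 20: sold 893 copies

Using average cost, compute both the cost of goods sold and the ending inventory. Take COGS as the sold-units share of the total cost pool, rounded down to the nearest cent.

COGS = $9,532.16; ending inventory = $4,974.24

Sep 20, sell 893: 893/1359 × $14,506.40 → $9,532.16
Ending inventory (cost pool remaining) = $4,974.24
Check: goods available $14,506.40 = COGS $9,532.16 + ending $4,974.24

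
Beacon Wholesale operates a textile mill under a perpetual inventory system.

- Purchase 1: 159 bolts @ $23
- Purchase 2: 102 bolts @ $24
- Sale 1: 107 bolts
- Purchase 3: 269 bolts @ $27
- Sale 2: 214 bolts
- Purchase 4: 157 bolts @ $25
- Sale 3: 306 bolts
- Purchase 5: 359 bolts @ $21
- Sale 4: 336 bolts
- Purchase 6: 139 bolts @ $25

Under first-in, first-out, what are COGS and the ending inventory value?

Sale 1 (107) [FIFO — oldest first]: 107 @ $23 = $2,461
Sale 2 (214) [FIFO — oldest first]: 52 @ $23 + 102 @ $24 + 60 @ $27 = $5,264
Sale 3 (306) [FIFO — oldest first]: 209 @ $27 + 97 @ $25 = $8,068
Sale 4 (336) [FIFO — oldest first]: 60 @ $25 + 276 @ $21 = $7,296
Total COGS = $2,461 + $5,264 + $8,068 + $7,296 = $23,089
Ending inventory: 83 @ $21 + 139 @ $25 = $5,218
Check: goods available $28,307 = COGS $23,089 + ending $5,218

COGS = $23,089; ending inventory = $5,218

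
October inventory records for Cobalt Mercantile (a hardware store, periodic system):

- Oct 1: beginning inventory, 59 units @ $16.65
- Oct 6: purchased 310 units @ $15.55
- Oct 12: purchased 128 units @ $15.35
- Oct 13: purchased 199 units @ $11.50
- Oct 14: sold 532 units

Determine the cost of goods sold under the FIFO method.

Oct 14, 532 sold [FIFO — oldest first]: 59 @ $16.65 + 310 @ $15.55 + 128 @ $15.35 + 35 @ $11.50 = $8,170.15
Ending inventory: 164 @ $11.50 = $1,886.00
Check: goods available $10,056.15 = COGS $8,170.15 + ending $1,886.00

COGS = $8,170.15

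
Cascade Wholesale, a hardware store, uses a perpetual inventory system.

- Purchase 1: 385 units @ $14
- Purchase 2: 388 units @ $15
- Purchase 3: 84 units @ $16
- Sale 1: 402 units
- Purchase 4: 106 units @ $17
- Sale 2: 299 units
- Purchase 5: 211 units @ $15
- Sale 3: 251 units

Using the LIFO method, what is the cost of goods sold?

COGS = $14,413

Sale 1 (402) [LIFO — newest first]: 84 @ $16 + 318 @ $15 = $6,114
Sale 2 (299) [LIFO — newest first]: 106 @ $17 + 70 @ $15 + 123 @ $14 = $4,574
Sale 3 (251) [LIFO — newest first]: 211 @ $15 + 40 @ $14 = $3,725
Total COGS = $6,114 + $4,574 + $3,725 = $14,413
Ending inventory: 222 @ $14 = $3,108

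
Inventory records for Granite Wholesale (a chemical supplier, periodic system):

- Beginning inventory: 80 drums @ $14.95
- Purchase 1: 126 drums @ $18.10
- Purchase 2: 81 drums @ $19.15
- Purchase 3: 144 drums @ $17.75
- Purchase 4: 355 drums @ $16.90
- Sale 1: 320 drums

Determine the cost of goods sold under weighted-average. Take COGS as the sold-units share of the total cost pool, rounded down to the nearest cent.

COGS = $5,530.07

Sale 1, sell 320: 320/786 × $13,583.25 → $5,530.07
Ending inventory (cost pool remaining) = $8,053.18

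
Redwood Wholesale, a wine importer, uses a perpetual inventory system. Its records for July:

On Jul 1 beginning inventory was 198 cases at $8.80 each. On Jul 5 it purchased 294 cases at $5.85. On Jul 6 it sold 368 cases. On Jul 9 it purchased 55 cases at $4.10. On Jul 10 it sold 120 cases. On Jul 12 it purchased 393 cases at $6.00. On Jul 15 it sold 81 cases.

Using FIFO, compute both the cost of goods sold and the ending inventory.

COGS = $3,819.80; ending inventory = $2,226.00

Jul 6, 368 sold [FIFO — oldest first]: 198 @ $8.80 + 170 @ $5.85 = $2,736.90
Jul 10, 120 sold [FIFO — oldest first]: 120 @ $5.85 = $702.00
Jul 15, 81 sold [FIFO — oldest first]: 4 @ $5.85 + 55 @ $4.10 + 22 @ $6.00 = $380.90
Total COGS = $2,736.90 + $702.00 + $380.90 = $3,819.80
Ending inventory: 371 @ $6.00 = $2,226.00
Check: goods available $6,045.80 = COGS $3,819.80 + ending $2,226.00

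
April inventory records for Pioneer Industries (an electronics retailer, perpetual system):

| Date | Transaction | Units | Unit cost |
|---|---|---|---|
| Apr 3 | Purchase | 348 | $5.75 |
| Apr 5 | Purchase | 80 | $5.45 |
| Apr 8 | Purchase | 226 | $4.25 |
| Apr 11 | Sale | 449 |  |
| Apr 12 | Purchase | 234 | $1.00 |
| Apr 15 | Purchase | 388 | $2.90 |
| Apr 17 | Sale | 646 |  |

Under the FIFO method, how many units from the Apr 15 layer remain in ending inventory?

181

Apr 11, 449 sold [FIFO — oldest first]: 348 @ $5.75 + 80 @ $5.45 + 21 @ $4.25 = $2,526.25
Apr 17, 646 sold [FIFO — oldest first]: 205 @ $4.25 + 234 @ $1.00 + 207 @ $2.90 = $1,705.55
Total COGS = $2,526.25 + $1,705.55 = $4,231.80
Ending inventory: 181 @ $2.90 = $524.90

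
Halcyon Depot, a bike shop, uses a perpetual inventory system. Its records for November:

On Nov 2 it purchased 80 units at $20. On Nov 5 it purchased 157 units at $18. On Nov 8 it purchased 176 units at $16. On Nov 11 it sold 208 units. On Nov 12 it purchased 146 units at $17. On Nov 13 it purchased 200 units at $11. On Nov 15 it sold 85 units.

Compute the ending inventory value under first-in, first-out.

Ending inventory = $6,602

Nov 11, 208 sold [FIFO — oldest first]: 80 @ $20 + 128 @ $18 = $3,904
Nov 15, 85 sold [FIFO — oldest first]: 29 @ $18 + 56 @ $16 = $1,418
Total COGS = $3,904 + $1,418 = $5,322
Ending inventory: 120 @ $16 + 146 @ $17 + 200 @ $11 = $6,602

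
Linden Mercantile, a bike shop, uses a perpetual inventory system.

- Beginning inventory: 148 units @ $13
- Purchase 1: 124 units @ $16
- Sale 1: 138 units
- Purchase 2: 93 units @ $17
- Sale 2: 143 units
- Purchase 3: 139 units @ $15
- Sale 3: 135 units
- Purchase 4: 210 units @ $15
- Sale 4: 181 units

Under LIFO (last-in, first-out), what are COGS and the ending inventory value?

Sale 1 (138) [LIFO — newest first]: 124 @ $16 + 14 @ $13 = $2,166
Sale 2 (143) [LIFO — newest first]: 93 @ $17 + 50 @ $13 = $2,231
Sale 3 (135) [LIFO — newest first]: 135 @ $15 = $2,025
Sale 4 (181) [LIFO — newest first]: 181 @ $15 = $2,715
Total COGS = $2,166 + $2,231 + $2,025 + $2,715 = $9,137
Ending inventory: 84 @ $13 + 4 @ $15 + 29 @ $15 = $1,587
Check: goods available $10,724 = COGS $9,137 + ending $1,587

COGS = $9,137; ending inventory = $1,587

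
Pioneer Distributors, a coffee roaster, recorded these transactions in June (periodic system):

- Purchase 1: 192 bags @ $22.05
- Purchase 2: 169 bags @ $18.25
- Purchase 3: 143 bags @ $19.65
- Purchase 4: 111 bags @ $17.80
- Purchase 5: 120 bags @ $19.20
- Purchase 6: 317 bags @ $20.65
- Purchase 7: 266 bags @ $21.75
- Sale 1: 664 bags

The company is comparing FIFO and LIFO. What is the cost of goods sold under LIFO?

COGS = $13,886.75

FIFO COGS: 192 @ $22.05 + 169 @ $18.25 + 143 @ $19.65 + 111 @ $17.80 + 49 @ $19.20 = $13,044.40
LIFO COGS: 266 @ $21.75 + 317 @ $20.65 + 81 @ $19.20 = $13,886.75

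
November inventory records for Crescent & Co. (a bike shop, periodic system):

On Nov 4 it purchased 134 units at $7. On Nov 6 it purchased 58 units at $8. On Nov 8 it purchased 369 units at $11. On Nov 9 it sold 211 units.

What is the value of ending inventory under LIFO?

Nov 9, 211 sold [LIFO — newest first]: 211 @ $11 = $2,321
Ending inventory: 134 @ $7 + 58 @ $8 + 158 @ $11 = $3,140
Check: goods available $5,461 = COGS $2,321 + ending $3,140

Ending inventory = $3,140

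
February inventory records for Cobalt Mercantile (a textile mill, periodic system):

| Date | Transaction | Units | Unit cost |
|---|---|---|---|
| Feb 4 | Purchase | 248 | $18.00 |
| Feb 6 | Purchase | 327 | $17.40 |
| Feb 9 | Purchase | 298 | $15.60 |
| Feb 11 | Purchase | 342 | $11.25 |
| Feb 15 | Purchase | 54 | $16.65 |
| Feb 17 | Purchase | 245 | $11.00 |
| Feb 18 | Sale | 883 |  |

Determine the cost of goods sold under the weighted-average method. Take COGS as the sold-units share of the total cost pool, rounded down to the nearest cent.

COGS = $12,973.33

Feb 18, sell 883: 883/1514 × $22,244.20 → $12,973.33
Ending inventory (cost pool remaining) = $9,270.87
Check: goods available $22,244.20 = COGS $12,973.33 + ending $9,270.87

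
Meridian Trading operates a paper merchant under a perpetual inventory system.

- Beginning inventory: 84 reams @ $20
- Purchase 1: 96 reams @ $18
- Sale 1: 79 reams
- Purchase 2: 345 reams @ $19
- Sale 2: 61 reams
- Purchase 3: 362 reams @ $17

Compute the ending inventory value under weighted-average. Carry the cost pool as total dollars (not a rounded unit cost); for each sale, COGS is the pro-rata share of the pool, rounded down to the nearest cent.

Ending inventory = $13,463.20

After Beginning: 84 on hand, pool $1,680.00 (≈ $20.0000 each)
After Purchase 1: 180 on hand, pool $3,408.00 (≈ $18.9333 each)
Sale 1, sell 79: 79/180 × $3,408.00 → $1,495.73
After Purchase 2: 446 on hand, pool $8,467.27 (≈ $18.9849 each)
Sale 2, sell 61: 61/446 × $8,467.27 → $1,158.07
After Purchase 3: 747 on hand, pool $13,463.20 (≈ $18.0230 each)
Total COGS = $1,495.73 + $1,158.07 = $2,653.80
Ending inventory (cost pool remaining) = $13,463.20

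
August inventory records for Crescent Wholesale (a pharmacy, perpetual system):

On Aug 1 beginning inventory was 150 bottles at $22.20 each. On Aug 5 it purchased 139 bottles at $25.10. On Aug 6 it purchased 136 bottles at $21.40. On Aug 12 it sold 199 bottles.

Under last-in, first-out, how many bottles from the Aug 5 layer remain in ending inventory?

76

Aug 12, 199 sold [LIFO — newest first]: 136 @ $21.40 + 63 @ $25.10 = $4,491.70
Ending inventory: 150 @ $22.20 + 76 @ $25.10 = $5,237.60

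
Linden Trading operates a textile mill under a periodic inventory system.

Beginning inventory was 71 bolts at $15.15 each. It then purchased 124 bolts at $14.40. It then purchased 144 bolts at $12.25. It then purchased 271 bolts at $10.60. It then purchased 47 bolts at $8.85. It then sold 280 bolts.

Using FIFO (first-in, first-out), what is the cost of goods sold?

Sale 1 (280) [FIFO — oldest first]: 71 @ $15.15 + 124 @ $14.40 + 85 @ $12.25 = $3,902.50
Ending inventory: 59 @ $12.25 + 271 @ $10.60 + 47 @ $8.85 = $4,011.30

COGS = $3,902.50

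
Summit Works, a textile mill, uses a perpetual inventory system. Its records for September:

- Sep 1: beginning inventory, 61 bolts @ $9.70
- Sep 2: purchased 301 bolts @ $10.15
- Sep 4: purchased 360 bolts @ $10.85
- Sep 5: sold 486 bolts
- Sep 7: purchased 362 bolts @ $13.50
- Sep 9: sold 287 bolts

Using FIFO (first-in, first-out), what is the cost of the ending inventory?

Ending inventory = $4,198.50

Sep 5, 486 sold [FIFO — oldest first]: 61 @ $9.70 + 301 @ $10.15 + 124 @ $10.85 = $4,992.25
Sep 9, 287 sold [FIFO — oldest first]: 236 @ $10.85 + 51 @ $13.50 = $3,249.10
Total COGS = $4,992.25 + $3,249.10 = $8,241.35
Ending inventory: 311 @ $13.50 = $4,198.50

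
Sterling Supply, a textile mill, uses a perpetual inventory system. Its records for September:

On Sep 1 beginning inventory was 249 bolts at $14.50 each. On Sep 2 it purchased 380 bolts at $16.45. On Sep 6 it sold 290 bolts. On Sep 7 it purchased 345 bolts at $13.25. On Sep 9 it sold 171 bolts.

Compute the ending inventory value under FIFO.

Sep 6, 290 sold [FIFO — oldest first]: 249 @ $14.50 + 41 @ $16.45 = $4,284.95
Sep 9, 171 sold [FIFO — oldest first]: 171 @ $16.45 = $2,812.95
Total COGS = $4,284.95 + $2,812.95 = $7,097.90
Ending inventory: 168 @ $16.45 + 345 @ $13.25 = $7,334.85
Check: goods available $14,432.75 = COGS $7,097.90 + ending $7,334.85

Ending inventory = $7,334.85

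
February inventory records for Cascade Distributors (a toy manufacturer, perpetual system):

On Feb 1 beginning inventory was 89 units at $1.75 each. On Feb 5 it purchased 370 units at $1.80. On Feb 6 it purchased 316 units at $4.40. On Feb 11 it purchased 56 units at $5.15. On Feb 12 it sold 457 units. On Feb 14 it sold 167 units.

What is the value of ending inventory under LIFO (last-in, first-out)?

Ending inventory = $368.15

Feb 12, 457 sold [LIFO — newest first]: 56 @ $5.15 + 316 @ $4.40 + 85 @ $1.80 = $1,831.80
Feb 14, 167 sold [LIFO — newest first]: 167 @ $1.80 = $300.60
Total COGS = $1,831.80 + $300.60 = $2,132.40
Ending inventory: 89 @ $1.75 + 118 @ $1.80 = $368.15
Check: goods available $2,500.55 = COGS $2,132.40 + ending $368.15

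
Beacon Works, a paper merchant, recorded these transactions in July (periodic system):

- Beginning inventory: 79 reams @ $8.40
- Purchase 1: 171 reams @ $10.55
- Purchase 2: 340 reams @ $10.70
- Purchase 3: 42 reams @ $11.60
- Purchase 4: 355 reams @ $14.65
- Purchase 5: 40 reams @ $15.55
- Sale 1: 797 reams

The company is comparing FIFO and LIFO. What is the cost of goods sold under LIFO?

COGS = $10,158.95

FIFO COGS: 79 @ $8.40 + 171 @ $10.55 + 340 @ $10.70 + 42 @ $11.60 + 165 @ $14.65 = $9,010.10
LIFO COGS: 40 @ $15.55 + 355 @ $14.65 + 42 @ $11.60 + 340 @ $10.70 + 20 @ $10.55 = $10,158.95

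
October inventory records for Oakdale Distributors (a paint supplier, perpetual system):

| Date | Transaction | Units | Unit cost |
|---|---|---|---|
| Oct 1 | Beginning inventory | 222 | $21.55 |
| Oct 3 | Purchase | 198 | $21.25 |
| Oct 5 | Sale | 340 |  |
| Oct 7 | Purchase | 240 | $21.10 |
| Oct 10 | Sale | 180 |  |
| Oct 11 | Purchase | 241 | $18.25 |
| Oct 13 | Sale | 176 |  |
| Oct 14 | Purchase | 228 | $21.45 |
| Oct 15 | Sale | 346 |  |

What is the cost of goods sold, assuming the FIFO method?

COGS = $21,478.30

Oct 5, 340 sold [FIFO — oldest first]: 222 @ $21.55 + 118 @ $21.25 = $7,291.60
Oct 10, 180 sold [FIFO — oldest first]: 80 @ $21.25 + 100 @ $21.10 = $3,810.00
Oct 13, 176 sold [FIFO — oldest first]: 140 @ $21.10 + 36 @ $18.25 = $3,611.00
Oct 15, 346 sold [FIFO — oldest first]: 205 @ $18.25 + 141 @ $21.45 = $6,765.70
Total COGS = $7,291.60 + $3,810.00 + $3,611.00 + $6,765.70 = $21,478.30
Ending inventory: 87 @ $21.45 = $1,866.15
Check: goods available $23,344.45 = COGS $21,478.30 + ending $1,866.15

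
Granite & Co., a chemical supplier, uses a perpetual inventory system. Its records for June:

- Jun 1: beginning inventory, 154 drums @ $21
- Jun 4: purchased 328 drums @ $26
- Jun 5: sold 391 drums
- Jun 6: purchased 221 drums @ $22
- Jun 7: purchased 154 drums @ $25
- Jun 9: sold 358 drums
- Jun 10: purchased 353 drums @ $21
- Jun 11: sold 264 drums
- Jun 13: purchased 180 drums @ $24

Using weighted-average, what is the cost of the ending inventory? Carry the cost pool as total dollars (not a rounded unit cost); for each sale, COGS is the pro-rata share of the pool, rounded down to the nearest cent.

After Jun 1: 154 on hand, pool $3,234.00 (≈ $21.0000 each)
After Jun 4: 482 on hand, pool $11,762.00 (≈ $24.4025 each)
Jun 5, sell 391: 391/482 × $11,762.00 → $9,541.37
After Jun 6: 312 on hand, pool $7,082.63 (≈ $22.7007 each)
After Jun 7: 466 on hand, pool $10,932.63 (≈ $23.4606 each)
Jun 9, sell 358: 358/466 × $10,932.63 → $8,398.88
After Jun 10: 461 on hand, pool $9,946.75 (≈ $21.5765 each)
Jun 11, sell 264: 264/461 × $9,946.75 → $5,696.18
After Jun 13: 377 on hand, pool $8,570.57 (≈ $22.7336 each)
Total COGS = $9,541.37 + $8,398.88 + $5,696.18 = $23,636.43
Ending inventory (cost pool remaining) = $8,570.57

Ending inventory = $8,570.57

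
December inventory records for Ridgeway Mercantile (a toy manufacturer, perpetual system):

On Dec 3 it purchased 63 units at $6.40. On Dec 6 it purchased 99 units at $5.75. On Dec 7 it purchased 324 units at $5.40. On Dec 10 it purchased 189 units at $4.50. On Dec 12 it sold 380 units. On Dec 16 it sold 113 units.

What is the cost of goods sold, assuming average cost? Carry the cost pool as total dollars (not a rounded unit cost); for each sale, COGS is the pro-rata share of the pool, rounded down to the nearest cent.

After Dec 3: 63 on hand, pool $403.20 (≈ $6.4000 each)
After Dec 6: 162 on hand, pool $972.45 (≈ $6.0028 each)
After Dec 7: 486 on hand, pool $2,722.05 (≈ $5.6009 each)
After Dec 10: 675 on hand, pool $3,572.55 (≈ $5.2927 each)
Dec 12, sell 380: 380/675 × $3,572.55 → $2,011.21
Dec 16, sell 113: 113/295 × $1,561.34 → $598.07
Total COGS = $2,011.21 + $598.07 = $2,609.28
Ending inventory (cost pool remaining) = $963.27

COGS = $2,609.28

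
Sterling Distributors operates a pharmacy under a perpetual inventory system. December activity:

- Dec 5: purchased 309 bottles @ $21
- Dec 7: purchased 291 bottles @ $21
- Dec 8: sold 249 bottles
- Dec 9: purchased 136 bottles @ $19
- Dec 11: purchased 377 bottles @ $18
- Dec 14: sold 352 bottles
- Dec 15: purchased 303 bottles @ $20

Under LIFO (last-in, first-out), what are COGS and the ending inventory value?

COGS = $11,565; ending inventory = $16,465

Dec 8, 249 sold [LIFO — newest first]: 249 @ $21 = $5,229
Dec 14, 352 sold [LIFO — newest first]: 352 @ $18 = $6,336
Total COGS = $5,229 + $6,336 = $11,565
Ending inventory: 309 @ $21 + 42 @ $21 + 136 @ $19 + 25 @ $18 + 303 @ $20 = $16,465
Check: goods available $28,030 = COGS $11,565 + ending $16,465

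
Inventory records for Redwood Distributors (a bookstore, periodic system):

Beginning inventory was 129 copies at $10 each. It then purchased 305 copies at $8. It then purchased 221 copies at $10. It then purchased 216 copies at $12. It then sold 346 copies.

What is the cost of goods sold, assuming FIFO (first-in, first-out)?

Sale 1 (346) [FIFO — oldest first]: 129 @ $10 + 217 @ $8 = $3,026
Ending inventory: 88 @ $8 + 221 @ $10 + 216 @ $12 = $5,506

COGS = $3,026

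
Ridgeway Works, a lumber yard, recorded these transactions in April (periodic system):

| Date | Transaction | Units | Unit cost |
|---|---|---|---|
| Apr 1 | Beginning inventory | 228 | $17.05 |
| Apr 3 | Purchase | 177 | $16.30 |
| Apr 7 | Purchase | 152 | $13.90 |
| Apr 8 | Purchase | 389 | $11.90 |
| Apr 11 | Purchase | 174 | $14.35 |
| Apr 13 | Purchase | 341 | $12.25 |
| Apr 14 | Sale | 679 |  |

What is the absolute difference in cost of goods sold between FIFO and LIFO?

$1,711.35

FIFO COGS: 228 @ $17.05 + 177 @ $16.30 + 152 @ $13.90 + 122 @ $11.90 = $10,337.10
LIFO COGS: 341 @ $12.25 + 174 @ $14.35 + 164 @ $11.90 = $8,625.75
Difference = |$10,337.10 − $8,625.75| = $1,711.35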